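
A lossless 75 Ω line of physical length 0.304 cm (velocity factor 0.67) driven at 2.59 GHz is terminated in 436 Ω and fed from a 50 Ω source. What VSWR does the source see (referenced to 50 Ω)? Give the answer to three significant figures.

VSWR ≈ 8.44

λ = v/f = 0.67·c / 2.59 GHz = 0.0776 m
βl = 2π·l/λ = 2π × 0.0392 = 14.1°
tan(βl) = 0.251
Z_in = Z_0·(Z_L + jZ_0·tanβl)/(Z_0 + jZ_L·tanβl) = 148 − j197 Ω
Γ_s = (Z_in − Z_s)/(Z_in + Z_s) = (98 − j197)/(198 − j197), |Γ_s| = 0.788
VSWR = (1 + |Γ_s|)/(1 − |Γ_s|)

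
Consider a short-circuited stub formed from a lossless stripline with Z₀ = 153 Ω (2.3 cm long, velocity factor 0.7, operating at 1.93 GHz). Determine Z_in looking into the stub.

Z_in ≈ +j618 Ω

λ = v/f = 0.7·c / 1.93 GHz = 0.109 m
βl = 2π·l/λ = 2π × 0.211 = 76.1°
tan(βl) = 4.04
For a short-circuited stub, Z_in = jZ_0·tan(βl)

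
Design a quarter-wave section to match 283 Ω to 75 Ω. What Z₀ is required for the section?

Z_qwt = √(Z_0·R_L) = √(75 × 283) = √21220

Z_qwt ≈ 146 Ω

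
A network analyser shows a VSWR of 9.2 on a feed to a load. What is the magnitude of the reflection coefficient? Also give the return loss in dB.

|Γ| ≈ 0.804; return loss ≈ 1.9 dB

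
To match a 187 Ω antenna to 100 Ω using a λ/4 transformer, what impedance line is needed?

Z_qwt ≈ 137 Ω

Z_qwt = √(Z_0·R_L) = √(100 × 187) = √18700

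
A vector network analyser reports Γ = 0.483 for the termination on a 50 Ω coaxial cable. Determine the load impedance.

Z_L = Z_0·(1 + Γ)/(1 − Γ) = 50·(1.48)/(0.517)

Z_L ≈ 143 Ω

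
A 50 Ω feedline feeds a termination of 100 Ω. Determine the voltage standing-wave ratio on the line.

VSWR ≈ 2

Γ = (100 − 50)/(100 + 50) = 0.333
VSWR = (1 + 0.333)/(1 − 0.333)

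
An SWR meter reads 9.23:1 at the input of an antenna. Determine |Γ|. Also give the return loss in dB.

|Γ| = (S − 1)/(S + 1) = (9.23 − 1)/(9.23 + 1) = 8.23/10.2
RL = −20·log₁₀|Γ| = −20·log₁₀(0.804)

|Γ| ≈ 0.804; return loss ≈ 1.89 dB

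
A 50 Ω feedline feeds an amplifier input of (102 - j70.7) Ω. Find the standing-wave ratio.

Γ = (Z_L − Z_0)/(Z_L + Z_0) = (52 − j70.7)/(152 − j70.7)
|Γ| = 87.8/168 = 0.524
VSWR = (1 + |Γ|)/(1 − |Γ|) = 1.52/0.476

VSWR ≈ 3.2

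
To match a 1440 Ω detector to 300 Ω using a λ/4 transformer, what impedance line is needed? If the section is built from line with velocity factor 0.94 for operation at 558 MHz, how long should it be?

Z_qwt ≈ 657 Ω; length ≈ 12.6 cm

Z_qwt = √(Z_0·R_L) = √(300 × 1440) = √432000
λ = 0.94·c/f = 0.505 m, so l = λ/4 = 0.126 m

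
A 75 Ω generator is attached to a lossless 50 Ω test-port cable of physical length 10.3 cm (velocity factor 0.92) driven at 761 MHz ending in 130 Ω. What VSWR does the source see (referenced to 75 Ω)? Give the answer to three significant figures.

VSWR ≈ 3.81

λ = v/f = 0.92·c / 761 MHz = 0.363 m
βl = 2π·l/λ = 2π × 0.284 = 102°
tan(βl) = -4.61
Z_in = Z_0·(Z_L + jZ_0·tanβl)/(Z_0 + jZ_L·tanβl) = 20 + j9.18 Ω
Γ_s = (Z_in − Z_s)/(Z_in + Z_s) = (-55 + j9.18)/(95 + j9.18), |Γ_s| = 0.584
VSWR = (1 + |Γ_s|)/(1 − |Γ_s|)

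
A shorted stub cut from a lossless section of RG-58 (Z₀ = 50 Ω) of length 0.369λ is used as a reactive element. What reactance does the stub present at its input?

βl = 2π × 0.369 = 133°
tan(βl) = -1.08
For a shorted stub, Z_in = jZ_0·tan(βl)

X_in ≈ -53.9 Ω (capacitive)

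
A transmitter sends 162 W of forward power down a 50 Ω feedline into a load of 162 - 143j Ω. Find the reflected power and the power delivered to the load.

P_reflected ≈ 81.7 W; P_delivered ≈ 80.3 W

|Γ| = |(112 − j143)/(212 − j143)| = 0.71
|Γ|² = 0.505
P_refl = |Γ|²·P_inc = 81.7 W, P_del = (1 − |Γ|²)·P_inc = 80.3 W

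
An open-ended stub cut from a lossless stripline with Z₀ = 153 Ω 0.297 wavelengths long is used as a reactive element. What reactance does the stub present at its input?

X_in ≈ 46.5 Ω (inductive)

βl = 2π × 0.297 = 107°
tan(βl) = -3.29
For an open-ended stub, Z_in = −jZ_0·cot(βl) = −jZ_0/tan(βl)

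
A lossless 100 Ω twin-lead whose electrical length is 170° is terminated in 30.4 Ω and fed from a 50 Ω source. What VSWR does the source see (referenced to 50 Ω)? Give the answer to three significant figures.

VSWR ≈ 1.85

tan(βl) = -0.176
Z_in = Z_0·(Z_L + jZ_0·tanβl)/(Z_0 + jZ_L·tanβl) = 31.3 − j16 Ω
Γ_s = (Z_in − Z_s)/(Z_in + Z_s) = (-18.7 − j16)/(81.3 − j16), |Γ_s| = 0.297
VSWR = (1 + |Γ_s|)/(1 − |Γ_s|)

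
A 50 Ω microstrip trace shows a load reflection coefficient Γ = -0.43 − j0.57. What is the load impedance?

Z_L = Z_0·(1 + Γ)/(1 − Γ) = 50·(0.57 − j0.57)/(1.43 + j0.57)

Z_L ≈ 10.3 − j24.1 Ω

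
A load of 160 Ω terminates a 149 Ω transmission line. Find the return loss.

Γ = (160 − 149)/(160 + 149) = 0.0356
RL = −20·log₁₀|Γ| = −20·log₁₀(0.0356)

RL ≈ 29 dB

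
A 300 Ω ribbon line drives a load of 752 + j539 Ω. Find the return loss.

RL ≈ 4.51 dB

Γ = (452 + j539)/(1052 + j539), |Γ| = 0.595
RL = −20·log₁₀|Γ| = −20·log₁₀(0.595)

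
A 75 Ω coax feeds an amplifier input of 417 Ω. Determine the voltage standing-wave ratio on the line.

Γ = (417 − 75)/(417 + 75) = 0.695
VSWR = (1 + 0.695)/(1 − 0.695)

VSWR ≈ 5.56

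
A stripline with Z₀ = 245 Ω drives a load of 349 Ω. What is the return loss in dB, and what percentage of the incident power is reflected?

Γ = (349 − 245)/(349 + 245) = 0.175
RL = −20·log₁₀(0.175) = 15.1 dB
P_refl/P_inc = |Γ|² = 0.0307

RL ≈ 15.1 dB; 3.07% of incident power reflected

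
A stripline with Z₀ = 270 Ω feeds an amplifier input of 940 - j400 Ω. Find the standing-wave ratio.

VSWR ≈ 4.16

Γ = (Z_L − Z_0)/(Z_L + Z_0) = (670 − j400)/(1210 − j400)
|Γ| = 780/1270 = 0.612
VSWR = (1 + |Γ|)/(1 − |Γ|) = 1.61/0.388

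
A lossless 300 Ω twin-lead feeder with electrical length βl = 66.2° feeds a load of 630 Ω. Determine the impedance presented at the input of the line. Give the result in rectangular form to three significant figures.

Z_in ≈ 163 − j98 Ω

tan(βl) = tan(66.2°) = 2.27
Z_in = Z_0·(Z_L + jZ_0·tanβl)/(Z_0 + jZ_L·tanβl)
     = 300·(630 + j680)/(300 + j1430)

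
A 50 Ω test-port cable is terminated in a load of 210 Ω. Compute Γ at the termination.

Γ = (Z_L − Z_0)/(Z_L + Z_0) = (210 − 50)/(210 + 50) = 160/260

Γ = 0.615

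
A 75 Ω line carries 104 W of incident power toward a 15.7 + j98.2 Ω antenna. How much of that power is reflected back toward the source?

|Γ| = |(-59.3 + j98.2)/(90.7 + j98.2)| = 0.858
|Γ|² = 0.736
P_refl = |Γ|²·P_inc = 76.6 W, P_del = (1 − |Γ|²)·P_inc = 27.4 W

P_reflected ≈ 76.6 W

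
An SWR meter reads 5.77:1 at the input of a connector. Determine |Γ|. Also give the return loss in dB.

|Γ| ≈ 0.705; return loss ≈ 3.04 dB

|Γ| = (S − 1)/(S + 1) = (5.77 − 1)/(5.77 + 1) = 4.77/6.77
RL = −20·log₁₀|Γ| = −20·log₁₀(0.705)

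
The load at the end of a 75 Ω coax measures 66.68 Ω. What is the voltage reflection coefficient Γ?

Γ = -0.0587

Γ = (Z_L − Z_0)/(Z_L + Z_0) = (66.68 − 75)/(66.68 + 75) = -8.32/141.7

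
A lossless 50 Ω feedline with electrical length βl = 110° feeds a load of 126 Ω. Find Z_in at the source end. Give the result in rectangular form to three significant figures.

Z_in ≈ 22 + j15 Ω

tan(βl) = tan(110°) = -2.75
Z_in = Z_0·(Z_L + jZ_0·tanβl)/(Z_0 + jZ_L·tanβl)
     = 50·(126 − j137)/(50 − j346)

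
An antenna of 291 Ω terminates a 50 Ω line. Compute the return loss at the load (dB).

Γ = (291 − 50)/(291 + 50) = 0.707
RL = −20·log₁₀|Γ| = −20·log₁₀(0.707)

RL ≈ 3.01 dB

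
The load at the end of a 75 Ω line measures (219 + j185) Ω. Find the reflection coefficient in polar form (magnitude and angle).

Γ = (Z_L − Z_0)/(Z_L + Z_0) = (144 + j185)/(294 + j185)
|Γ| = 234/347 = 0.675

Γ ≈ 0.675 ∠ 19.9°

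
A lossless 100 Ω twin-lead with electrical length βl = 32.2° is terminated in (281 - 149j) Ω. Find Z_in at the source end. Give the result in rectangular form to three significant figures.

tan(βl) = tan(32.2°) = 0.63
Z_in = Z_0·(Z_L + jZ_0·tanβl)/(Z_0 + jZ_L·tanβl)
     = 100·(281 − j86)/(194 + j177)

Z_in ≈ 57 − j96.4 Ω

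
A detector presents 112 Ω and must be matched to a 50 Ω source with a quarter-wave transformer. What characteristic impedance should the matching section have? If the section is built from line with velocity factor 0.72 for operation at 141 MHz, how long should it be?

Z_qwt = √(Z_0·R_L) = √(50 × 112) = √5600
λ = 0.72·c/f = 1.53 m, so l = λ/4 = 0.383 m

Z_qwt ≈ 74.8 Ω; length ≈ 38.3 cm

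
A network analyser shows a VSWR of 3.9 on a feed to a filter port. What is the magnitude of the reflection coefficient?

|Γ| ≈ 0.592

|Γ| = (S − 1)/(S + 1) = (3.9 − 1)/(3.9 + 1) = 2.9/4.9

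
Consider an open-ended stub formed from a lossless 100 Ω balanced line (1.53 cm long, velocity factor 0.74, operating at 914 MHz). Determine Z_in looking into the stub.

Z_in ≈ −j239 Ω

λ = v/f = 0.74·c / 914 MHz = 0.243 m
βl = 2π·l/λ = 2π × 0.063 = 22.7°
tan(βl) = 0.418
For an open-ended stub, Z_in = −jZ_0·cot(βl) = −jZ_0/tan(βl)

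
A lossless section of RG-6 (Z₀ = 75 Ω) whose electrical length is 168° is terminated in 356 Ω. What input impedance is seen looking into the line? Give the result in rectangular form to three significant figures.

tan(βl) = tan(168°) = -0.213
Z_in = Z_0·(Z_L + jZ_0·tanβl)/(Z_0 + jZ_L·tanβl)
     = 75·(356 − j15.9)/(75 − j75.7)

Z_in ≈ 184 + j170 Ω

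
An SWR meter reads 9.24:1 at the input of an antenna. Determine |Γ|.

|Γ| ≈ 0.805

|Γ| = (S − 1)/(S + 1) = (9.24 − 1)/(9.24 + 1) = 8.24/10.2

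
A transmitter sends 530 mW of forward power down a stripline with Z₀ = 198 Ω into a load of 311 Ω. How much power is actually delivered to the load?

P_delivered ≈ 504 mW

Γ = (311 − 198)/(311 + 198) = 0.222
|Γ|² = 0.0493
P_refl = |Γ|²·P_inc = 26.1 mW, P_del = (1 − |Γ|²)·P_inc = 504 mW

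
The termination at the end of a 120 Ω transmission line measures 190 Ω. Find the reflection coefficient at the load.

Γ = (Z_L − Z_0)/(Z_L + Z_0) = (190 − 120)/(190 + 120) = 70/310

Γ = 0.226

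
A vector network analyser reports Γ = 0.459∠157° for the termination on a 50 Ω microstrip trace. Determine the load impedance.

Z_L = Z_0·(1 + Γ)/(1 − Γ) = 50·(0.577 + j0.179)/(1.42 − j0.179)

Z_L ≈ 19.2 + j8.72 Ω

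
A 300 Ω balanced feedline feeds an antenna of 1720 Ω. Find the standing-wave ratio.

For a purely resistive load, VSWR = R_L/Z_0 or Z_0/R_L (whichever > 1) = 1720/300

VSWR ≈ 5.73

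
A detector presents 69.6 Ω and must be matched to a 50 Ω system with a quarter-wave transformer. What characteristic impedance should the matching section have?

Z_qwt ≈ 59 Ω

Z_qwt = √(Z_0·R_L) = √(50 × 69.6) = √3480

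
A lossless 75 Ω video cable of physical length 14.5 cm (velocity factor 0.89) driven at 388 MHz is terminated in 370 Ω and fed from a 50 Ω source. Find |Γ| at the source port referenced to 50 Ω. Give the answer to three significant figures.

|Γ| ≈ 0.56

λ = v/f = 0.89·c / 388 MHz = 0.688 m
βl = 2π·l/λ = 2π × 0.211 = 75.9°
tan(βl) = 3.97
Z_in = Z_0·(Z_L + jZ_0·tanβl)/(Z_0 + jZ_L·tanβl) = 16.1 − j18.1 Ω
Γ_s = (Z_in − Z_s)/(Z_in + Z_s) = (-33.9 − j18.1)/(66.1 − j18.1), |Γ_s| = 0.56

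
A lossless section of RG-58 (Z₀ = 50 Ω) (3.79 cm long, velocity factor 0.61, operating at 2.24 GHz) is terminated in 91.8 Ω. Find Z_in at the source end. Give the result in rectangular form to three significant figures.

Z_in ≈ 82 + j23.2 Ω

λ = v/f = 0.61·c / 2.24 GHz = 0.0817 m
βl = 2π·l/λ = 2π × 0.464 = 167°
tan(βl) = tan(167°) = -0.231
Z_in = Z_0·(Z_L + jZ_0·tanβl)/(Z_0 + jZ_L·tanβl)
     = 50·(91.8 − j11.5)/(50 − j21.2)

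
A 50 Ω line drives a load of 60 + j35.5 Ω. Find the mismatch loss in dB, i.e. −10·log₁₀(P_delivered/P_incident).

Γ = (10 + j35.5)/(110 + j35.5), |Γ| = 0.319
|Γ|² = 0.102, so P_del/P_inc = 1 − |Γ|² = 0.898
ML = −10·log₁₀(1 − |Γ|²)

mismatch loss ≈ 0.466 dB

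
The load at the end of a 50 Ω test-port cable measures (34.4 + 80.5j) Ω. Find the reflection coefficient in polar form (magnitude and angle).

Γ ≈ 0.703 ∠ 57.3°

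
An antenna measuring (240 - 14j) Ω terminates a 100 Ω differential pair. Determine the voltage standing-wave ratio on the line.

VSWR ≈ 2.41

Γ = (Z_L − Z_0)/(Z_L + Z_0) = (140 − j14)/(340 − j14)
|Γ| = 141/340 = 0.413
VSWR = (1 + |Γ|)/(1 − |Γ|) = 1.41/0.587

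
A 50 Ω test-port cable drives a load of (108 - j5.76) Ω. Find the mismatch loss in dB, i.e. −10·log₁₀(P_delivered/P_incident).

mismatch loss ≈ 0.634 dB

Γ = (58 − j5.76)/(158 − j5.76), |Γ| = 0.369
|Γ|² = 0.136, so P_del/P_inc = 1 − |Γ|² = 0.864
ML = −10·log₁₀(1 − |Γ|²)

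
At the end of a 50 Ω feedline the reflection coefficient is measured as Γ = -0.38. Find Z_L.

Z_L ≈ 22.5 Ω

Z_L = Z_0·(1 + Γ)/(1 − Γ) = 50·(0.62)/(1.38)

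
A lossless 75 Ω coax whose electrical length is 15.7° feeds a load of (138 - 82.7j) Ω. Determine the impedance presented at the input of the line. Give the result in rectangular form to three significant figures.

tan(βl) = tan(15.7°) = 0.281
Z_in = Z_0·(Z_L + jZ_0·tanβl)/(Z_0 + jZ_L·tanβl)
     = 75·(138 − j61.6)/(98.2 + j38.8)

Z_in ≈ 75.1 − j76.7 Ω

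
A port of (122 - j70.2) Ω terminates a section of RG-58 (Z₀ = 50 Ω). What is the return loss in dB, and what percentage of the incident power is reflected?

RL ≈ 5.33 dB; 29.3% of incident power reflected

Γ = (72 − j70.2)/(172 − j70.2), |Γ| = 0.541
RL = −20·log₁₀(0.541) = 5.33 dB
P_refl/P_inc = |Γ|² = 0.293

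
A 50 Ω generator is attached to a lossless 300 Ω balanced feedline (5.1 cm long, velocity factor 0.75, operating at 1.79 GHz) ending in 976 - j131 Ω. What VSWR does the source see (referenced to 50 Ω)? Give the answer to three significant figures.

VSWR ≈ 15.1

λ = v/f = 0.75·c / 1.79 GHz = 0.126 m
βl = 2π·l/λ = 2π × 0.406 = 146°
tan(βl) = -0.673
Z_in = Z_0·(Z_L + jZ_0·tanβl)/(Z_0 + jZ_L·tanβl) = 268 + j359 Ω
Γ_s = (Z_in − Z_s)/(Z_in + Z_s) = (218 + j359)/(318 + j359), |Γ_s| = 0.876
VSWR = (1 + |Γ_s|)/(1 − |Γ_s|)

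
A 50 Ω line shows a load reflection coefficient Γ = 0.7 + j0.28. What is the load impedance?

Z_L = Z_0·(1 + Γ)/(1 − Γ) = 50·(1.7 + j0.28)/(0.3 − j0.28)

Z_L ≈ 128 + j166 Ω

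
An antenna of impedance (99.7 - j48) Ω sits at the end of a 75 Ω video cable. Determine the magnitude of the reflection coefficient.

|Γ| ≈ 0.298

Γ = (Z_L − Z_0)/(Z_L + Z_0) = (24.7 − j48)/(174.7 − j48)
|Γ| = 54/181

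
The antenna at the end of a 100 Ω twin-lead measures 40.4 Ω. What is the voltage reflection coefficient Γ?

Γ = -0.425

Γ = (Z_L − Z_0)/(Z_L + Z_0) = (40.4 − 100)/(40.4 + 100) = -59.6/140.4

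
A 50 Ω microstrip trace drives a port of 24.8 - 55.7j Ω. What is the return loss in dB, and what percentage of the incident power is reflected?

Γ = (-25.2 − j55.7)/(74.8 − j55.7), |Γ| = 0.656
RL = −20·log₁₀(0.656) = 3.67 dB
P_refl/P_inc = |Γ|² = 0.43

RL ≈ 3.67 dB; 43% of incident power reflected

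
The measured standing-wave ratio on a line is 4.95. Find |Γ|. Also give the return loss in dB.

|Γ| = (S − 1)/(S + 1) = (4.95 − 1)/(4.95 + 1) = 3.95/5.95
RL = −20·log₁₀|Γ| = −20·log₁₀(0.664)

|Γ| ≈ 0.664; return loss ≈ 3.56 dB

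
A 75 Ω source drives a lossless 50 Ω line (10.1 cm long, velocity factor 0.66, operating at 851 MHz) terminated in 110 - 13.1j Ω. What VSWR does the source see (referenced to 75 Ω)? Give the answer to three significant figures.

λ = v/f = 0.66·c / 851 MHz = 0.233 m
βl = 2π·l/λ = 2π × 0.434 = 156°
tan(βl) = -0.439
Z_in = Z_0·(Z_L + jZ_0·tanβl)/(Z_0 + jZ_L·tanβl) = 76.4 + j43.8 Ω
Γ_s = (Z_in − Z_s)/(Z_in + Z_s) = (1.4 + j43.8)/(151 + j43.8), |Γ_s| = 0.278
VSWR = (1 + |Γ_s|)/(1 − |Γ_s|)

VSWR ≈ 1.77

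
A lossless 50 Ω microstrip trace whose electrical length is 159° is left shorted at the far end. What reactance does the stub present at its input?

X_in ≈ -19.2 Ω (capacitive)

tan(βl) = -0.384
For a shorted stub, Z_in = jZ_0·tan(βl)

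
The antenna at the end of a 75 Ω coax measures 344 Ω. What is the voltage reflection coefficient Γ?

Γ = 0.642

Γ = (Z_L − Z_0)/(Z_L + Z_0) = (344 − 75)/(344 + 75) = 269/419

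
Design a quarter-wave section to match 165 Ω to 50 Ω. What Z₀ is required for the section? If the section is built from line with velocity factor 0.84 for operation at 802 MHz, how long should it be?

Z_qwt = √(Z_0·R_L) = √(50 × 165) = √8250
λ = 0.84·c/f = 0.314 m, so l = λ/4 = 0.0786 m

Z_qwt ≈ 90.8 Ω; length ≈ 7.86 cm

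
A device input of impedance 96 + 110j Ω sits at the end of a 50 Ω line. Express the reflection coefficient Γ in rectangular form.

Γ ≈ 0.563 + j0.329

Γ = (Z_L − Z_0)/(Z_L + Z_0) = (46 + j110)/(146 + j110)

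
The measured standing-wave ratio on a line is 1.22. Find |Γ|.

|Γ| ≈ 0.0991

|Γ| = (S − 1)/(S + 1) = (1.22 − 1)/(1.22 + 1) = 0.22/2.22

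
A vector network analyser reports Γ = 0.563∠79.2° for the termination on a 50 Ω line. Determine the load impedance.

Z_L = Z_0·(1 + Γ)/(1 − Γ) = 50·(1.11 + j0.553)/(0.895 − j0.553)

Z_L ≈ 30.9 + j50 Ω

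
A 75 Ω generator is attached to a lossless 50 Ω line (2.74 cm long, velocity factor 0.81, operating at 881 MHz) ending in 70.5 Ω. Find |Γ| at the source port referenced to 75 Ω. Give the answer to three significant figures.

|Γ| ≈ 0.22

λ = v/f = 0.81·c / 881 MHz = 0.276 m
βl = 2π·l/λ = 2π × 0.0993 = 35.8°
tan(βl) = 0.72
Z_in = Z_0·(Z_L + jZ_0·tanβl)/(Z_0 + jZ_L·tanβl) = 52.7 − j17.5 Ω
Γ_s = (Z_in − Z_s)/(Z_in + Z_s) = (-22.3 − j17.5)/(128 − j17.5), |Γ_s| = 0.22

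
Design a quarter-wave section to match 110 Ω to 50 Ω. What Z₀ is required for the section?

Z_qwt = √(Z_0·R_L) = √(50 × 110) = √5500

Z_qwt ≈ 74.2 Ω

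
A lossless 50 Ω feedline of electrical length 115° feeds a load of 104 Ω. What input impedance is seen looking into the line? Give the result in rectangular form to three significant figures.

Z_in ≈ 27.9 + j17.1 Ω

tan(βl) = tan(115°) = -2.14
Z_in = Z_0·(Z_L + jZ_0·tanβl)/(Z_0 + jZ_L·tanβl)
     = 50·(104 − j107)/(50 − j223)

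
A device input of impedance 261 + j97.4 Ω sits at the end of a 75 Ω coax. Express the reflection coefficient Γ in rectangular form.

Γ = (Z_L − Z_0)/(Z_L + Z_0) = (186 + j97.4)/(336 + j97.4)

Γ ≈ 0.588 + j0.119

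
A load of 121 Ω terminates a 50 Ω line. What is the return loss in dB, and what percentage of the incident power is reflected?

RL ≈ 7.63 dB; 17.2% of incident power reflected

Γ = (121 − 50)/(121 + 50) = 0.415
RL = −20·log₁₀(0.415) = 7.63 dB
P_refl/P_inc = |Γ|² = 0.172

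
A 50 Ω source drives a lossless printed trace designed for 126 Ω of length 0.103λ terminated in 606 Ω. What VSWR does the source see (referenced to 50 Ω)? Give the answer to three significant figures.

βl = 2π × 0.103 = 37.1°
tan(βl) = 0.756
Z_in = Z_0·(Z_L + jZ_0·tanβl)/(Z_0 + jZ_L·tanβl) = 67 − j148 Ω
Γ_s = (Z_in − Z_s)/(Z_in + Z_s) = (17 − j148)/(117 − j148), |Γ_s| = 0.79
VSWR = (1 + |Γ_s|)/(1 − |Γ_s|)

VSWR ≈ 8.53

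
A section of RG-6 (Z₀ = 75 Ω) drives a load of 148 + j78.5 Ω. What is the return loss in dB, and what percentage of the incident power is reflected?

RL ≈ 6.87 dB; 20.6% of incident power reflected

Γ = (73 + j78.5)/(223 + j78.5), |Γ| = 0.453
RL = −20·log₁₀(0.453) = 6.87 dB
P_refl/P_inc = |Γ|² = 0.206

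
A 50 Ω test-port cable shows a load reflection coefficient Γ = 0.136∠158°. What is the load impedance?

Z_L ≈ 38.6 + j4.01 Ω

Z_L = Z_0·(1 + Γ)/(1 − Γ) = 50·(0.874 + j0.0509)/(1.13 − j0.0509)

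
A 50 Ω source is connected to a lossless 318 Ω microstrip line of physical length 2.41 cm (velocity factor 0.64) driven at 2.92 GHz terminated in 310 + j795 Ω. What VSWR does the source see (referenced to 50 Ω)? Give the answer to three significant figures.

λ = v/f = 0.64·c / 2.92 GHz = 0.0658 m
βl = 2π·l/λ = 2π × 0.367 = 132°
tan(βl) = -1.11
Z_in = Z_0·(Z_L + jZ_0·tanβl)/(Z_0 + jZ_L·tanβl) = 44.8 + j130 Ω
Γ_s = (Z_in − Z_s)/(Z_in + Z_s) = (-5.17 + j130)/(94.8 + j130), |Γ_s| = 0.808
VSWR = (1 + |Γ_s|)/(1 − |Γ_s|)

VSWR ≈ 9.39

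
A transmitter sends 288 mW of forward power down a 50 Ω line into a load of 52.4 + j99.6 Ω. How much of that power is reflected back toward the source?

P_reflected ≈ 140 mW

|Γ| = |(2.4 + j99.6)/(102.4 + j99.6)| = 0.697
|Γ|² = 0.486
P_refl = |Γ|²·P_inc = 140 mW, P_del = (1 − |Γ|²)·P_inc = 148 mW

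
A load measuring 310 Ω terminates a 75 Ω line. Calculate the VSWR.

VSWR ≈ 4.13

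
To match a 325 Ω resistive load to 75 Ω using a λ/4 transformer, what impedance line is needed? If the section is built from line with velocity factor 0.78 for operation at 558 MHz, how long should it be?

Z_qwt = √(Z_0·R_L) = √(75 × 325) = √24380
λ = 0.78·c/f = 0.419 m, so l = λ/4 = 0.105 m

Z_qwt ≈ 156 Ω; length ≈ 10.5 cm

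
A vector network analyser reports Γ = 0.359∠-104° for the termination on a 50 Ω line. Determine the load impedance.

Z_L ≈ 33.4 − j26.7 Ω

Z_L = Z_0·(1 + Γ)/(1 − Γ) = 50·(0.913 − j0.348)/(1.09 + j0.348)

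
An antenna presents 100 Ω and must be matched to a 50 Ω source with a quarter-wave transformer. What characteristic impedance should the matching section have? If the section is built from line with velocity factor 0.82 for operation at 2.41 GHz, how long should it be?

Z_qwt ≈ 70.7 Ω; length ≈ 2.55 cm

Z_qwt = √(Z_0·R_L) = √(50 × 100) = √5000
λ = 0.82·c/f = 0.102 m, so l = λ/4 = 0.0255 m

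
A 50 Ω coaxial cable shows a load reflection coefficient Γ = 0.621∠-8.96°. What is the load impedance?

Z_L ≈ 193 − j60.9 Ω

Z_L = Z_0·(1 + Γ)/(1 − Γ) = 50·(1.61 − j0.0967)/(0.387 + j0.0967)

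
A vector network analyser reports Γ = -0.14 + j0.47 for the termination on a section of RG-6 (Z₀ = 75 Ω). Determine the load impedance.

Z_L = Z_0·(1 + Γ)/(1 − Γ) = 75·(0.86 + j0.47)/(1.14 − j0.47)

Z_L ≈ 37.5 + j46.4 Ω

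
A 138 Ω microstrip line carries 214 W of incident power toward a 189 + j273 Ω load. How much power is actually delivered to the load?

|Γ| = |(51 + j273)/(327 + j273)| = 0.652
|Γ|² = 0.425
P_refl = |Γ|²·P_inc = 91 W, P_del = (1 − |Γ|²)·P_inc = 123 W

P_delivered ≈ 123 W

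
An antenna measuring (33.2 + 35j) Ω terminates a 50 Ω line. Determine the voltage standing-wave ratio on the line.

Γ = (Z_L − Z_0)/(Z_L + Z_0) = (-16.8 + j35)/(83.2 + j35)
|Γ| = 38.8/90.3 = 0.43
VSWR = (1 + |Γ|)/(1 − |Γ|) = 1.43/0.57

VSWR ≈ 2.51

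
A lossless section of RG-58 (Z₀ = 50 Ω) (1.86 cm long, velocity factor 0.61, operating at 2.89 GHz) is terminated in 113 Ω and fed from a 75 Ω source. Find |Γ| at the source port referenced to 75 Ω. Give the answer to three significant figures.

|Γ| ≈ 0.531

λ = v/f = 0.61·c / 2.89 GHz = 0.0633 m
βl = 2π·l/λ = 2π × 0.294 = 106°
tan(βl) = -3.55
Z_in = Z_0·(Z_L + jZ_0·tanβl)/(Z_0 + jZ_L·tanβl) = 23.5 + j11.2 Ω
Γ_s = (Z_in − Z_s)/(Z_in + Z_s) = (-51.5 + j11.2)/(98.5 + j11.2), |Γ_s| = 0.531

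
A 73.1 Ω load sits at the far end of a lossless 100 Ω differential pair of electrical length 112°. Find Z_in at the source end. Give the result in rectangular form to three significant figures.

Z_in ≈ 122 − j27 Ω

tan(βl) = tan(112°) = -2.48
Z_in = Z_0·(Z_L + jZ_0·tanβl)/(Z_0 + jZ_L·tanβl)
     = 100·(73.1 − j248)/(100 − j181)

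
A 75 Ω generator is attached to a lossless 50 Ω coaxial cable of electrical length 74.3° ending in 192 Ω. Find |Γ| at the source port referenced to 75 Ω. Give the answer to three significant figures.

tan(βl) = 3.56
Z_in = Z_0·(Z_L + jZ_0·tanβl)/(Z_0 + jZ_L·tanβl) = 14 − j13 Ω
Γ_s = (Z_in − Z_s)/(Z_in + Z_s) = (-61 − j13)/(89 − j13), |Γ_s| = 0.694

|Γ| ≈ 0.694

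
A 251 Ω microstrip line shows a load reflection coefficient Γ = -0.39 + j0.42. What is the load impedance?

Z_L = Z_0·(1 + Γ)/(1 − Γ) = 251·(0.61 + j0.42)/(1.39 − j0.42)

Z_L ≈ 79.9 + j100 Ω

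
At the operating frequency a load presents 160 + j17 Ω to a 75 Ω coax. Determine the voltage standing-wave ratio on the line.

Γ = (Z_L − Z_0)/(Z_L + Z_0) = (85 + j17)/(235 + j17)
|Γ| = 86.7/236 = 0.368
VSWR = (1 + |Γ|)/(1 − |Γ|) = 1.37/0.632

VSWR ≈ 2.16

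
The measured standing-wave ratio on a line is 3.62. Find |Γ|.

|Γ| = (S − 1)/(S + 1) = (3.62 − 1)/(3.62 + 1) = 2.62/4.62

|Γ| ≈ 0.567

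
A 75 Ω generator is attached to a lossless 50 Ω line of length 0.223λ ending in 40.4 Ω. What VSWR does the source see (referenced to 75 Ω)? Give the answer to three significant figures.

βl = 2π × 0.223 = 80.3°
tan(βl) = 5.84
Z_in = Z_0·(Z_L + jZ_0·tanβl)/(Z_0 + jZ_L·tanβl) = 61 + j4.36 Ω
Γ_s = (Z_in − Z_s)/(Z_in + Z_s) = (-14 + j4.36)/(136 + j4.36), |Γ_s| = 0.108
VSWR = (1 + |Γ_s|)/(1 − |Γ_s|)

VSWR ≈ 1.24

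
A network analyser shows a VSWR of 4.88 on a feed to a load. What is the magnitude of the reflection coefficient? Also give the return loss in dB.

|Γ| = (S − 1)/(S + 1) = (4.88 − 1)/(4.88 + 1) = 3.88/5.88
RL = −20·log₁₀|Γ| = −20·log₁₀(0.66)

|Γ| ≈ 0.66; return loss ≈ 3.61 dB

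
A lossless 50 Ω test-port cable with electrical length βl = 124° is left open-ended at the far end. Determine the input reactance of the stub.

tan(βl) = -1.48
For an open-ended stub, Z_in = −jZ_0·cot(βl) = −jZ_0/tan(βl)

X_in ≈ 33.7 Ω (inductive)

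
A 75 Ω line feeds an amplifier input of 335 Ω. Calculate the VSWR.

For a purely resistive load, VSWR = R_L/Z_0 or Z_0/R_L (whichever > 1) = 335/75

VSWR ≈ 4.47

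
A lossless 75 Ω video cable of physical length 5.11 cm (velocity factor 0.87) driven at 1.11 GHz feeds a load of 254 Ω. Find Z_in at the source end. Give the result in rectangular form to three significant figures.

Z_in ≈ 23 − j14.2 Ω

λ = v/f = 0.87·c / 1.11 GHz = 0.235 m
βl = 2π·l/λ = 2π × 0.217 = 78.2°
tan(βl) = tan(78.2°) = 4.8
Z_in = Z_0·(Z_L + jZ_0·tanβl)/(Z_0 + jZ_L·tanβl)
     = 75·(254 + j360)/(75 + j1220)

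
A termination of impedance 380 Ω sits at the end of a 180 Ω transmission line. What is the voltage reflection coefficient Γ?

Γ = (Z_L − Z_0)/(Z_L + Z_0) = (380 − 180)/(380 + 180) = 200/560

Γ = 0.357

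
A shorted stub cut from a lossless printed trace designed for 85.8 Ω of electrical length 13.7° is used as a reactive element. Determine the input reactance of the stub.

tan(βl) = 0.244
For a shorted stub, Z_in = jZ_0·tan(βl)

X_in ≈ 20.9 Ω (inductive)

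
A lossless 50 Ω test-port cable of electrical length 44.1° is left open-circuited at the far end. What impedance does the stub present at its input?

tan(βl) = 0.969
For an open-circuited stub, Z_in = −jZ_0·cot(βl) = −jZ_0/tan(βl)

Z_in ≈ −j51.6 Ω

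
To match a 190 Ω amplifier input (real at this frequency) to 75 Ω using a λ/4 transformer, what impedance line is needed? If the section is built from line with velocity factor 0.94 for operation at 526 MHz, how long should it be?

Z_qwt = √(Z_0·R_L) = √(75 × 190) = √14250
λ = 0.94·c/f = 0.536 m, so l = λ/4 = 0.134 m

Z_qwt ≈ 119 Ω; length ≈ 13.4 cm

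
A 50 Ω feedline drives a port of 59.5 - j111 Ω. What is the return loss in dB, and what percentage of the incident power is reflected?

RL ≈ 2.92 dB; 51.1% of incident power reflected

Γ = (9.5 − j111)/(109.5 − j111), |Γ| = 0.715
RL = −20·log₁₀(0.715) = 2.92 dB
P_refl/P_inc = |Γ|² = 0.511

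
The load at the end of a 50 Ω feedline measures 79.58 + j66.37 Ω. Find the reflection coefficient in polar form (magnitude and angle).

Γ ≈ 0.499 ∠ 38.9°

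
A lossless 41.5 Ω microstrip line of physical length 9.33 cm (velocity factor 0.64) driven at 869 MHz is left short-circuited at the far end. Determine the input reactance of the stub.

λ = v/f = 0.64·c / 869 MHz = 0.221 m
βl = 2π·l/λ = 2π × 0.422 = 152°
tan(βl) = -0.531
For a short-circuited stub, Z_in = jZ_0·tan(βl)

X_in ≈ -22 Ω (capacitive)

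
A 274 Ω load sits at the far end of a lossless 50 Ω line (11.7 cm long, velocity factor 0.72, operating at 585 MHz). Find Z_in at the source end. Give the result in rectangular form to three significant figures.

λ = v/f = 0.72·c / 585 MHz = 0.369 m
βl = 2π·l/λ = 2π × 0.317 = 114°
tan(βl) = tan(114°) = -2.24
Z_in = Z_0·(Z_L + jZ_0·tanβl)/(Z_0 + jZ_L·tanβl)
     = 50·(274 − j112)/(50 − j613)

Z_in ≈ 10.9 + j21.5 Ω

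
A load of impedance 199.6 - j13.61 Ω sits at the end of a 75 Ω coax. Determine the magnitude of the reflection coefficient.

|Γ| ≈ 0.456

Γ = (Z_L − Z_0)/(Z_L + Z_0) = (124.6 − j13.61)/(274.6 − j13.61)
|Γ| = 125/275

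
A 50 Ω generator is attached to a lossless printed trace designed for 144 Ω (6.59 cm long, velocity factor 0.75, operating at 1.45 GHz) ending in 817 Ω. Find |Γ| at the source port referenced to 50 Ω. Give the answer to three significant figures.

|Γ| ≈ 0.861

λ = v/f = 0.75·c / 1.45 GHz = 0.155 m
βl = 2π·l/λ = 2π × 0.425 = 153°
tan(βl) = -0.512
Z_in = Z_0·(Z_L + jZ_0·tanβl)/(Z_0 + jZ_L·tanβl) = 109 + j244 Ω
Γ_s = (Z_in − Z_s)/(Z_in + Z_s) = (59.3 + j244)/(159 + j244), |Γ_s| = 0.861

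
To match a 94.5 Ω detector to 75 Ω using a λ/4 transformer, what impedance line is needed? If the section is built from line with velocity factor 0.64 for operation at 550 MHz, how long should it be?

Z_qwt = √(Z_0·R_L) = √(75 × 94.5) = √7088
λ = 0.64·c/f = 0.349 m, so l = λ/4 = 0.0873 m

Z_qwt ≈ 84.2 Ω; length ≈ 8.73 cm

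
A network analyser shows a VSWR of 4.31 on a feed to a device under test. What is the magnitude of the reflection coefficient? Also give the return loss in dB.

|Γ| ≈ 0.623; return loss ≈ 4.11 dB

|Γ| = (S − 1)/(S + 1) = (4.31 − 1)/(4.31 + 1) = 3.31/5.31
RL = −20·log₁₀|Γ| = −20·log₁₀(0.623)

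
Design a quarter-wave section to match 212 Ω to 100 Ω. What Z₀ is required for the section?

Z_qwt ≈ 146 Ω

Z_qwt = √(Z_0·R_L) = √(100 × 212) = √21200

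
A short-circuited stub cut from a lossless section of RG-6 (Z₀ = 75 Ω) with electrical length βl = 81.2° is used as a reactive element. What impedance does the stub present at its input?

tan(βl) = 6.46
For a short-circuited stub, Z_in = jZ_0·tan(βl)

Z_in ≈ +j484 Ω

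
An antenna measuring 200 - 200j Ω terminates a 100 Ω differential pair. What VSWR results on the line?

VSWR ≈ 4.27

Γ = (Z_L − Z_0)/(Z_L + Z_0) = (100 − j200)/(300 − j200)
|Γ| = 224/361 = 0.62
VSWR = (1 + |Γ|)/(1 − |Γ|) = 1.62/0.38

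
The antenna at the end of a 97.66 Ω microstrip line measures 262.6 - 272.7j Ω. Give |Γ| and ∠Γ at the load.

Γ ≈ 0.705 ∠ -21.7°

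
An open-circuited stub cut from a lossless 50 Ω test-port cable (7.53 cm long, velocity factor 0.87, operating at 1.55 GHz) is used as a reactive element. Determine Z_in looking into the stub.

λ = v/f = 0.87·c / 1.55 GHz = 0.168 m
βl = 2π·l/λ = 2π × 0.447 = 161°
tan(βl) = -0.345
For an open-circuited stub, Z_in = −jZ_0·cot(βl) = −jZ_0/tan(βl)

Z_in ≈ +j145 Ω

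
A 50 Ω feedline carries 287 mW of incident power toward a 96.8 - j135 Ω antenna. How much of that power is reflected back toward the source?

|Γ| = |(46.8 − j135)/(146.8 − j135)| = 0.716
|Γ|² = 0.513
P_refl = |Γ|²·P_inc = 147 mW, P_del = (1 − |Γ|²)·P_inc = 140 mW

P_reflected ≈ 147 mW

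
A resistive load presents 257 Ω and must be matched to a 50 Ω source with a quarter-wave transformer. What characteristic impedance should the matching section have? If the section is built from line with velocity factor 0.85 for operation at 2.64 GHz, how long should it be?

Z_qwt = √(Z_0·R_L) = √(50 × 257) = √12850
λ = 0.85·c/f = 0.0966 m, so l = λ/4 = 0.0241 m

Z_qwt ≈ 113 Ω; length ≈ 2.41 cm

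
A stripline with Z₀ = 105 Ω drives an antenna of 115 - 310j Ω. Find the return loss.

Γ = (10 − j310)/(220 − j310), |Γ| = 0.816
RL = −20·log₁₀|Γ| = −20·log₁₀(0.816)

RL ≈ 1.77 dB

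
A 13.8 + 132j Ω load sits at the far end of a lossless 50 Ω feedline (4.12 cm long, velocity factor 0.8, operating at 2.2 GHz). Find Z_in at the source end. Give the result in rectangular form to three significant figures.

Z_in ≈ 2.1 + j23.7 Ω

λ = v/f = 0.8·c / 2.2 GHz = 0.109 m
βl = 2π·l/λ = 2π × 0.378 = 136°
tan(βl) = tan(136°) = -0.967
Z_in = Z_0·(Z_L + jZ_0·tanβl)/(Z_0 + jZ_L·tanβl)
     = 50·(13.8 + j83.6)/(178 − j13.3)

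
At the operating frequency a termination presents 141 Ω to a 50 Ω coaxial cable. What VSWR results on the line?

For a purely resistive load, VSWR = R_L/Z_0 or Z_0/R_L (whichever > 1) = 141/50

VSWR ≈ 2.82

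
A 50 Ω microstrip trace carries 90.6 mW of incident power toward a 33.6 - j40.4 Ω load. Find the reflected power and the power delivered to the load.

|Γ| = |(-16.4 − j40.4)/(83.6 − j40.4)| = 0.47
|Γ|² = 0.221
P_refl = |Γ|²·P_inc = 20 mW, P_del = (1 − |Γ|²)·P_inc = 70.6 mW

P_reflected ≈ 20 mW; P_delivered ≈ 70.6 mW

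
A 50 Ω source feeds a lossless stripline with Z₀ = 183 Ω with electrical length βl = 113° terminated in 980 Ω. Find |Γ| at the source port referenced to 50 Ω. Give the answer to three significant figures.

tan(βl) = -2.36
Z_in = Z_0·(Z_L + jZ_0·tanβl)/(Z_0 + jZ_L·tanβl) = 40.1 + j74.5 Ω
Γ_s = (Z_in − Z_s)/(Z_in + Z_s) = (-9.92 + j74.5)/(90.1 + j74.5), |Γ_s| = 0.643

|Γ| ≈ 0.643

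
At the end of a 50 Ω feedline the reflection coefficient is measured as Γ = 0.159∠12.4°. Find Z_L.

Z_L ≈ 68.2 + j4.78 Ω

Z_L = Z_0·(1 + Γ)/(1 − Γ) = 50·(1.16 + j0.0341)/(0.845 − j0.0341)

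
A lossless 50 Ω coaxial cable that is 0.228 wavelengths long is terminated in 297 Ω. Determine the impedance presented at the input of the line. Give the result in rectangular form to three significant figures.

βl = 2π × 0.228 = 82.1°
tan(βl) = tan(82.1°) = 7.19
Z_in = Z_0·(Z_L + jZ_0·tanβl)/(Z_0 + jZ_L·tanβl)
     = 50·(297 + j359)/(50 + j2130)

Z_in ≈ 8.58 − j6.76 Ω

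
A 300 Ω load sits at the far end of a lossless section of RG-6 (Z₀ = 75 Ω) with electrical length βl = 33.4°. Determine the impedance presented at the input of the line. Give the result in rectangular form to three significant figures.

tan(βl) = tan(33.4°) = 0.659
Z_in = Z_0·(Z_L + jZ_0·tanβl)/(Z_0 + jZ_L·tanβl)
     = 75·(300 + j49.5)/(75 + j198)

Z_in ≈ 54.1 − j93.2 Ω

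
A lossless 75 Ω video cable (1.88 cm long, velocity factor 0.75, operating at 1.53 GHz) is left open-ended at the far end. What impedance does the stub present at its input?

λ = v/f = 0.75·c / 1.53 GHz = 0.147 m
βl = 2π·l/λ = 2π × 0.128 = 46°
tan(βl) = 1.04
For an open-ended stub, Z_in = −jZ_0·cot(βl) = −jZ_0/tan(βl)

Z_in ≈ −j72.4 Ω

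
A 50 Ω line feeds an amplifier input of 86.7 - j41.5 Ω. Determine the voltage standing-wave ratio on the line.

VSWR ≈ 2.27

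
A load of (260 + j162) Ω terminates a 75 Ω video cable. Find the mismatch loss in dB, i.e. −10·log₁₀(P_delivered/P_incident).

mismatch loss ≈ 2.49 dB

Γ = (185 + j162)/(335 + j162), |Γ| = 0.661
|Γ|² = 0.437, so P_del/P_inc = 1 − |Γ|² = 0.563
ML = −10·log₁₀(1 − |Γ|²)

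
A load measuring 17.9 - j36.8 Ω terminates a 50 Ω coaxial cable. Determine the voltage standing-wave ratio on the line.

VSWR ≈ 4.44

Γ = (Z_L − Z_0)/(Z_L + Z_0) = (-32.1 − j36.8)/(67.9 − j36.8)
|Γ| = 48.8/77.2 = 0.632
VSWR = (1 + |Γ|)/(1 − |Γ|) = 1.63/0.368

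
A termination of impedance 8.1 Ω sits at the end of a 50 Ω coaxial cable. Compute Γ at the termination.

Γ = (Z_L − Z_0)/(Z_L + Z_0) = (8.1 − 50)/(8.1 + 50) = -41.9/58.1

Γ = -0.721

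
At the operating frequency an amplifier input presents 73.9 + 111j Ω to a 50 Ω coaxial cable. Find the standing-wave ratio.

Γ = (Z_L − Z_0)/(Z_L + Z_0) = (23.9 + j111)/(123.9 + j111)
|Γ| = 114/166 = 0.683
VSWR = (1 + |Γ|)/(1 − |Γ|) = 1.68/0.317

VSWR ≈ 5.3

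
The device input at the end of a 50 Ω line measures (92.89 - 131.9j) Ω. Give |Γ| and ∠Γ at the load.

Γ ≈ 0.713 ∠ -29.3°

Γ = (Z_L − Z_0)/(Z_L + Z_0) = (42.89 − j131.9)/(142.9 − j131.9)
|Γ| = 139/194 = 0.713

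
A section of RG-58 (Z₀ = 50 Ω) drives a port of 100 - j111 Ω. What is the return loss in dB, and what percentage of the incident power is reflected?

Γ = (50 − j111)/(150 − j111), |Γ| = 0.652
RL = −20·log₁₀(0.652) = 3.71 dB
P_refl/P_inc = |Γ|² = 0.426

RL ≈ 3.71 dB; 42.6% of incident power reflected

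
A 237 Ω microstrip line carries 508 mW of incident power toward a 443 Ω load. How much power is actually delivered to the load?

P_delivered ≈ 461 mW

Γ = (443 − 237)/(443 + 237) = 0.303
|Γ|² = 0.0918
P_refl = |Γ|²·P_inc = 46.6 mW, P_del = (1 − |Γ|²)·P_inc = 461 mW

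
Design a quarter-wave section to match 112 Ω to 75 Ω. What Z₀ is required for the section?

Z_qwt = √(Z_0·R_L) = √(75 × 112) = √8400

Z_qwt ≈ 91.7 Ω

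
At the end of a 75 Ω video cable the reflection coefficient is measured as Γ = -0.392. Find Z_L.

Z_L = Z_0·(1 + Γ)/(1 − Γ) = 75·(0.608)/(1.39)

Z_L ≈ 32.8 Ω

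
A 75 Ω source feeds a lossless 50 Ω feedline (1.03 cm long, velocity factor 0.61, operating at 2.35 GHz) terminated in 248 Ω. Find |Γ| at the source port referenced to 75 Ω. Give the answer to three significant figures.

|Γ| ≈ 0.697

λ = v/f = 0.61·c / 2.35 GHz = 0.0779 m
βl = 2π·l/λ = 2π × 0.132 = 47.6°
tan(βl) = 1.1
Z_in = Z_0·(Z_L + jZ_0·tanβl)/(Z_0 + jZ_L·tanβl) = 17.9 − j42.3 Ω
Γ_s = (Z_in − Z_s)/(Z_in + Z_s) = (-57.1 − j42.3)/(92.9 − j42.3), |Γ_s| = 0.697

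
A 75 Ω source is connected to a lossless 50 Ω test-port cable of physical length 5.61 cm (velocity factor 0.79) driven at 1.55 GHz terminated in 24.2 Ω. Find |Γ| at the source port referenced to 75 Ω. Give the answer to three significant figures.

λ = v/f = 0.79·c / 1.55 GHz = 0.153 m
βl = 2π·l/λ = 2π × 0.367 = 132°
tan(βl) = -1.11
Z_in = Z_0·(Z_L + jZ_0·tanβl)/(Z_0 + jZ_L·tanβl) = 41.9 − j32.9 Ω
Γ_s = (Z_in − Z_s)/(Z_in + Z_s) = (-33.1 − j32.9)/(117 − j32.9), |Γ_s| = 0.385

|Γ| ≈ 0.385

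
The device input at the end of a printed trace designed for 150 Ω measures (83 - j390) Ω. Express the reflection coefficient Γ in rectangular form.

Γ = (Z_L − Z_0)/(Z_L + Z_0) = (-67 − j390)/(233 − j390)

Γ ≈ 0.661 − j0.567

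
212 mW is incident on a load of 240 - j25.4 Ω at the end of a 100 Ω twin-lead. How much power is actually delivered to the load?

|Γ| = |(140 − j25.4)/(340 − j25.4)| = 0.417
|Γ|² = 0.174
P_refl = |Γ|²·P_inc = 36.9 mW, P_del = (1 − |Γ|²)·P_inc = 175 mW

P_delivered ≈ 175 mW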